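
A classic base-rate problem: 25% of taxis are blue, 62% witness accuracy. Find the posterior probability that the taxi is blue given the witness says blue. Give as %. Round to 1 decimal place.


P(blue | says blue) = P(says blue | blue)*P(blue) / [P(says blue | blue)*P(blue) + P(says blue | not blue)*P(not blue)]
Numerator = 0.62 * 0.25 = 0.155
False identification = 0.38 * 0.75 = 0.285
P = 0.155 / (0.155 + 0.285)
= 0.155 / 0.44
As percentage = 35.2


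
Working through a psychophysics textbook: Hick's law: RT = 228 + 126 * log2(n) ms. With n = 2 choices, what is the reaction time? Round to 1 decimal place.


RT = 228 + 126 * log2(2)
log2(2) = 1.0
RT = 228 + 126 * 1.0
= 228 + 126.0
= 354.0 ms


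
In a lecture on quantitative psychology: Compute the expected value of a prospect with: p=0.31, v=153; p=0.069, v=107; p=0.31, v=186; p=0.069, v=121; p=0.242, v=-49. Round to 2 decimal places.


EU = sum(p_i * v_i)
0.31 * 153 = 47.43
0.069 * 107 = 7.383
0.31 * 186 = 57.66
0.069 * 121 = 8.349
0.242 * -49 = -11.858
EU = 47.43 + 7.383 + 57.66 + 8.349 + -11.858
= 108.96


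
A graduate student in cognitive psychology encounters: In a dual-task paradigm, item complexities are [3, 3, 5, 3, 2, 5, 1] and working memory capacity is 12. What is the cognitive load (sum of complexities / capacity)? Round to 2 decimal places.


Total complexity = 3 + 3 + 5 + 3 + 2 + 5 + 1 = 22
Load = total / capacity = 22 / 12
= 1.83


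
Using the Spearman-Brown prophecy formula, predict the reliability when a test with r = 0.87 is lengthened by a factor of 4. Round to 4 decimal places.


r_new = n*r / (1 + (n-1)*r)
Numerator = 4 * 0.87 = 3.48
Denominator = 1 + 3 * 0.87 = 3.61
r_new = 3.48 / 3.61
= 0.9640


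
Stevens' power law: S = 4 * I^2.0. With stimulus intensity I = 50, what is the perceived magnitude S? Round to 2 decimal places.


S = 4 * 50^2.0
50^2.0 = 2500.0
S = 4 * 2500.0
= 10000.00


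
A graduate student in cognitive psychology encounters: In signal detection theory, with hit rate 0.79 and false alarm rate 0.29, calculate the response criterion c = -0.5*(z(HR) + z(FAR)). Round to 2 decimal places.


c = -0.5 * (z(HR) + z(FAR))
z(0.79) = 0.8064
z(0.29) = -0.5534
c = -0.5 * (0.8064 + -0.5534)
= -0.5 * 0.253
= -0.13


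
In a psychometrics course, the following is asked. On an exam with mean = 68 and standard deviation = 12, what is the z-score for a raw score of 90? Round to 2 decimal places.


z = (X - mu) / sigma
= (90 - 68) / 12
= 22 / 12
= 1.83


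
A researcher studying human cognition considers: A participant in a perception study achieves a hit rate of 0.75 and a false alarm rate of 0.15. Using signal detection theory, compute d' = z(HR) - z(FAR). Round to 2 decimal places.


d' = z(HR) - z(FAR)
z(0.75) = 0.6745
z(0.15) = -1.0364
d' = 0.6745 - -1.0364
= 1.71


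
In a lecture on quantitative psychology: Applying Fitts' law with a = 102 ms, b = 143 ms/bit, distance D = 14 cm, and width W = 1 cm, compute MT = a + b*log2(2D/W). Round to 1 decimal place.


MT = 102 + 143 * log2(2*14/1)
2D/W = 28.0
log2(28.0) = 4.8074
MT = 102 + 143 * 4.8074
= 789.5 ms


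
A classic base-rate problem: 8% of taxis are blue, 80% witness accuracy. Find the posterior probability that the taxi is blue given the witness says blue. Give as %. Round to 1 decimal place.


P(blue | says blue) = P(says blue | blue)*P(blue) / [P(says blue | blue)*P(blue) + P(says blue | not blue)*P(not blue)]
Numerator = 0.8 * 0.08 = 0.064
False identification = 0.2 * 0.92 = 0.184
P = 0.064 / (0.064 + 0.184)
= 0.064 / 0.248
As percentage = 25.8


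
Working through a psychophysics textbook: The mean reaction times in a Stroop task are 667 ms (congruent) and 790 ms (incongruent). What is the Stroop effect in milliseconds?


Stroop effect = RT(incongruent) - RT(congruent)
= 790 - 667
= 123 ms


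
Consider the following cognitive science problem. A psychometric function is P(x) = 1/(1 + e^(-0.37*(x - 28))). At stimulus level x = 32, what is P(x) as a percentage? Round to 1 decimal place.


P(x) = 1/(1 + e^(-0.37*(32 - 28)))
Exponent = -0.37 * 4 = -1.48
e^(-1.48) = 0.227638
P = 1/(1 + 0.227638) = 0.814572
Percentage = 81.5


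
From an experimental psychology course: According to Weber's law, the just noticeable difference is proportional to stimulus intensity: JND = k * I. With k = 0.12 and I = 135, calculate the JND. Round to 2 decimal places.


JND = k * I
JND = 0.12 * 135
= 16.20


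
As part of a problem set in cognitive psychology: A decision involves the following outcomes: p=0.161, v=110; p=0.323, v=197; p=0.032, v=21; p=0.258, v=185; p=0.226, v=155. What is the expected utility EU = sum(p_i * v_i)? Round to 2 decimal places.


EU = sum(p_i * v_i)
0.161 * 110 = 17.71
0.323 * 197 = 63.631
0.032 * 21 = 0.672
0.258 * 185 = 47.73
0.226 * 155 = 35.03
EU = 17.71 + 63.631 + 0.672 + 47.73 + 35.03
= 164.77


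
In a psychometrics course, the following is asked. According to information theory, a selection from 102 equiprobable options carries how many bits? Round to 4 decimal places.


H = log2(n)
H = log2(102)
= 6.6724


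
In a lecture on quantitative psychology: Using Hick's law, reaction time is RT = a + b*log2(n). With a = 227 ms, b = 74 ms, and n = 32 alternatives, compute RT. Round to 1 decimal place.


RT = 227 + 74 * log2(32)
log2(32) = 5.0
RT = 227 + 74 * 5.0
= 227 + 370.0
= 597.0 ms


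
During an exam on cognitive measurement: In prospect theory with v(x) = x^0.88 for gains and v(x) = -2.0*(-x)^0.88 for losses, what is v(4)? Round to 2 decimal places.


Since x = 4 >= 0, use v(x) = x^0.88
4^0.88 = 3.387
v(4) = 3.39


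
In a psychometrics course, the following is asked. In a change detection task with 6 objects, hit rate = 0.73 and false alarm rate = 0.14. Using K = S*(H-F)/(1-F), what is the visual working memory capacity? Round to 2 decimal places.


K = S * (H - F) / (1 - F)
H - F = 0.59
1 - F = 0.86
K = 6 * 0.59 / 0.86
= 4.12


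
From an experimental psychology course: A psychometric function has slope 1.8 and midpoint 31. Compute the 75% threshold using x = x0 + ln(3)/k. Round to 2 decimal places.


At P = 0.75: 0.75 = 1/(1 + e^(-k*(x-x0)))
Solving: e^(-k*(x-x0)) = 1/3
x = x0 + ln(3)/k
ln(3) = 1.0986
x = 31 + 1.0986/1.8
= 31 + 0.6103
= 31.61


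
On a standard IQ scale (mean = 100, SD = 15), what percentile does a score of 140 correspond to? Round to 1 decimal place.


z = (IQ - mean) / SD
z = (140 - 100) / 15 = 2.6667
Percentile = Phi(2.6667) * 100
Phi(2.6667) = 0.99617
= 99.6


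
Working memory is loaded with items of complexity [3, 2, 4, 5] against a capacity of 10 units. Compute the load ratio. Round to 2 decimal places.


Total complexity = 3 + 2 + 4 + 5 = 14
Load = total / capacity = 14 / 10
= 1.40


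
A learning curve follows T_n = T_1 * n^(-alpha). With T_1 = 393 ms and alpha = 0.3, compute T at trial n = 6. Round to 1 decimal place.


T_n = 393 * 6^(-0.3)
6^(-0.3) = 0.584191
T_n = 393 * 0.584191
= 229.6 ms


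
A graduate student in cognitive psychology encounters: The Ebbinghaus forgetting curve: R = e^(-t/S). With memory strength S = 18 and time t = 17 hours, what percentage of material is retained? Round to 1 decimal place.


R = e^(-t/S)
-t/S = -17/18 = -0.944444
R = e^(-0.944444) = 0.388896
Percentage = 0.388896 * 100
= 38.9


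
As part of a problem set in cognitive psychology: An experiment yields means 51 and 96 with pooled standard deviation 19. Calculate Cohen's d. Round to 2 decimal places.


Cohen's d = (M1 - M2) / S_pooled
= (51 - 96) / 19
= -45 / 19
= -2.37


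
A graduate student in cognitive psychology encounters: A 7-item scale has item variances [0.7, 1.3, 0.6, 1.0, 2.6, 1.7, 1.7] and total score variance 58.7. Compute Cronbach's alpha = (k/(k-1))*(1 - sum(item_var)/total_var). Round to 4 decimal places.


alpha = (k/(k-1)) * (1 - sum(s_i^2)/s_total^2)
sum(item variances) = 9.6
k/(k-1) = 7/6 = 1.166667
1 - 9.6/58.7 = 1 - 0.163543 = 0.836457
alpha = 1.166667 * 0.836457
= 0.9759


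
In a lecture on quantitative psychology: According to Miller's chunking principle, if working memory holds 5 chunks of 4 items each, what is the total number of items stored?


Total items = chunks * items_per_chunk
= 5 * 4
= 20


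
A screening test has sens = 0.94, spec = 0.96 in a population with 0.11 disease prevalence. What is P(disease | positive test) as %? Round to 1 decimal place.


PPV = (sens * prev) / (sens * prev + (1-spec) * (1-prev))
Numerator = 0.94 * 0.11 = 0.1034
P(positive and no disease) = (1 - spec) * (1 - prev) = (1 - 0.96) * (1 - 0.11) = 0.0356
Denominator = 0.1034 + 0.0356 = 0.139
PPV = 0.1034 / 0.139 = 0.743885
As percentage = 74.4


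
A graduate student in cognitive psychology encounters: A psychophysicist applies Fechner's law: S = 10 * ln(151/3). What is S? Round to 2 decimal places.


S = 10 * ln(151/3)
I/I0 = 50.333333
ln(50.333333) = 3.9187
S = 10 * 3.9187
= 39.19


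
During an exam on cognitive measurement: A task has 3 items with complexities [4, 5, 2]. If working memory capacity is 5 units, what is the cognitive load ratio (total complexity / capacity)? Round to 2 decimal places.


Total complexity = 4 + 5 + 2 = 11
Load = total / capacity = 11 / 5
= 2.20


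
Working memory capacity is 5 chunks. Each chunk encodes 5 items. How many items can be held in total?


Total items = chunks * items_per_chunk
= 5 * 5
= 25


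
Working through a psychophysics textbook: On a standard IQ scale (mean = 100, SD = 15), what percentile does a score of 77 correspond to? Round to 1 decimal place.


z = (IQ - mean) / SD
z = (77 - 100) / 15 = -1.5333
Percentile = Phi(-1.5333) * 100
Phi(-1.5333) = 0.062601
= 6.3


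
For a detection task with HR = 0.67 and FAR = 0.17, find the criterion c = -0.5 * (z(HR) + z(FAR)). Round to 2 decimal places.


c = -0.5 * (z(HR) + z(FAR))
z(0.67) = 0.4399
z(0.17) = -0.9542
c = -0.5 * (0.4399 + -0.9542)
= -0.5 * -0.5143
= 0.26


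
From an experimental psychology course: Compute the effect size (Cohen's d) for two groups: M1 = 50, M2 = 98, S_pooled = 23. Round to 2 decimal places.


Cohen's d = (M1 - M2) / S_pooled
= (50 - 98) / 23
= -48 / 23
= -2.09


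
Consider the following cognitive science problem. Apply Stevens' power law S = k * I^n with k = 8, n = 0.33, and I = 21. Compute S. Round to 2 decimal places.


S = 8 * 21^0.33
21^0.33 = 2.7311
S = 8 * 2.7311
= 21.85


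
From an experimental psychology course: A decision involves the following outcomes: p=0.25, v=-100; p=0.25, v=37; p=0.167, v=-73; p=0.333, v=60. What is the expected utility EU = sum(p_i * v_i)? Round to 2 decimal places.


EU = sum(p_i * v_i)
0.25 * -100 = -25.0
0.25 * 37 = 9.25
0.167 * -73 = -12.191
0.333 * 60 = 19.98
EU = -25.0 + 9.25 + -12.191 + 19.98
= -7.96


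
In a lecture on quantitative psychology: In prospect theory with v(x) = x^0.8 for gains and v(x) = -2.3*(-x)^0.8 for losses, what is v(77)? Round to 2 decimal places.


Since x = 77 >= 0, use v(x) = x^0.8
77^0.8 = 32.2993
v(77) = 32.30


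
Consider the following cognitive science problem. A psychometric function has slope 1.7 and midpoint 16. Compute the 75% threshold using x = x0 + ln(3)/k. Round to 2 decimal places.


At P = 0.75: 0.75 = 1/(1 + e^(-k*(x-x0)))
Solving: e^(-k*(x-x0)) = 1/3
x = x0 + ln(3)/k
ln(3) = 1.0986
x = 16 + 1.0986/1.7
= 16 + 0.6462
= 16.65


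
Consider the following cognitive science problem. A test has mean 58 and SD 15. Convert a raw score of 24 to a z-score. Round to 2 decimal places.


z = (X - mu) / sigma
= (24 - 58) / 15
= -34 / 15
= -2.27


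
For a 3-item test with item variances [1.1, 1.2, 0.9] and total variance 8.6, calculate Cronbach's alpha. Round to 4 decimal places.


alpha = (k/(k-1)) * (1 - sum(s_i^2)/s_total^2)
sum(item variances) = 3.2
k/(k-1) = 3/2 = 1.5
1 - 3.2/8.6 = 1 - 0.372093 = 0.627907
alpha = 1.5 * 0.627907
= 0.9419


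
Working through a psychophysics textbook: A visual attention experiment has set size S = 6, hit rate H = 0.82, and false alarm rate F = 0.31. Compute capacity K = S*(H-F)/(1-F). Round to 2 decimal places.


K = S * (H - F) / (1 - F)
H - F = 0.51
1 - F = 0.69
K = 6 * 0.51 / 0.69
= 4.43


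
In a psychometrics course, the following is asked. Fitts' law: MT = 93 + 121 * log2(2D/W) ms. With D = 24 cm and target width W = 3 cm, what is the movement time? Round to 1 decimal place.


MT = 93 + 121 * log2(2*24/3)
2D/W = 16.0
log2(16.0) = 4.0
MT = 93 + 121 * 4.0
= 577.0 ms


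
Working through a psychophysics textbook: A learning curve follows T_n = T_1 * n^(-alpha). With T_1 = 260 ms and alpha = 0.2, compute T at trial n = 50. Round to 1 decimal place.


T_n = 260 * 50^(-0.2)
50^(-0.2) = 0.457305
T_n = 260 * 0.457305
= 118.9 ms


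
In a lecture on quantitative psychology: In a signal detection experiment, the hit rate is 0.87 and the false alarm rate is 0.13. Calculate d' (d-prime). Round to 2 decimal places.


d' = z(HR) - z(FAR)
z(0.87) = 1.1264
z(0.13) = -1.1264
d' = 1.1264 - -1.1264
= 2.25


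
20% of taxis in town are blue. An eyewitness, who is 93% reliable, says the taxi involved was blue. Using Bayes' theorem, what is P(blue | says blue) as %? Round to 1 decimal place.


P(blue | says blue) = P(says blue | blue)*P(blue) / [P(says blue | blue)*P(blue) + P(says blue | not blue)*P(not blue)]
Numerator = 0.93 * 0.2 = 0.186
False identification = 0.07 * 0.8 = 0.056
P = 0.186 / (0.186 + 0.056)
= 0.186 / 0.242
As percentage = 76.9


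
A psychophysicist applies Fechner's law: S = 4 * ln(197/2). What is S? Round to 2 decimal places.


S = 4 * ln(197/2)
I/I0 = 98.5
ln(98.5) = 4.5901
S = 4 * 4.5901
= 18.36


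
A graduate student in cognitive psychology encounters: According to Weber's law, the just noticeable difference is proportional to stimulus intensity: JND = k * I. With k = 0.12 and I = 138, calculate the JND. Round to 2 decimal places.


JND = k * I
JND = 0.12 * 138
= 16.56


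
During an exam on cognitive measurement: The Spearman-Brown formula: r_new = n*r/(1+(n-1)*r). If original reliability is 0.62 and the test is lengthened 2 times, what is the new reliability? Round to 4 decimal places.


r_new = n*r / (1 + (n-1)*r)
Numerator = 2 * 0.62 = 1.24
Denominator = 1 + 1 * 0.62 = 1.62
r_new = 1.24 / 1.62
= 0.7654


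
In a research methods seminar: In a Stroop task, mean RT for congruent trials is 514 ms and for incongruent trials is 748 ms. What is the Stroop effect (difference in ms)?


Stroop effect = RT(incongruent) - RT(congruent)
= 748 - 514
= 234 ms


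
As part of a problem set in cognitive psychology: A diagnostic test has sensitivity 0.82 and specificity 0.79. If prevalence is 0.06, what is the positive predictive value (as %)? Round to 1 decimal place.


PPV = (sens * prev) / (sens * prev + (1-spec) * (1-prev))
Numerator = 0.82 * 0.06 = 0.0492
P(positive and no disease) = (1 - spec) * (1 - prev) = (1 - 0.79) * (1 - 0.06) = 0.1974
Denominator = 0.0492 + 0.1974 = 0.2466
PPV = 0.0492 / 0.2466 = 0.199513
As percentage = 20.0


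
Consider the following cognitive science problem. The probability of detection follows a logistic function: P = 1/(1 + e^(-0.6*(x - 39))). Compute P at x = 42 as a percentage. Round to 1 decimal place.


P(x) = 1/(1 + e^(-0.6*(42 - 39)))
Exponent = -0.6 * 3 = -1.8
e^(-1.8) = 0.165299
P = 1/(1 + 0.165299) = 0.858149
Percentage = 85.8


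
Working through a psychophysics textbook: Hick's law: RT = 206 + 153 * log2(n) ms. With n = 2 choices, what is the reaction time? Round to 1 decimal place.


RT = 206 + 153 * log2(2)
log2(2) = 1.0
RT = 206 + 153 * 1.0
= 206 + 153.0
= 359.0 ms


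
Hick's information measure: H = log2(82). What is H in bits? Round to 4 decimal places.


H = log2(n)
H = log2(82)
= 6.3576


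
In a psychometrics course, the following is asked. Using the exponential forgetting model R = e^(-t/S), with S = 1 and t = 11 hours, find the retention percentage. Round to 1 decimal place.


R = e^(-t/S)
-t/S = -11/1 = -11.0
R = e^(-11.0) = 1.7e-05
Percentage = 1.7e-05 * 100
= 0.0


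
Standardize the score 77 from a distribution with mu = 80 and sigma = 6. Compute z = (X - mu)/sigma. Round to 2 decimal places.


z = (X - mu) / sigma
= (77 - 80) / 6
= -3 / 6
= -0.50


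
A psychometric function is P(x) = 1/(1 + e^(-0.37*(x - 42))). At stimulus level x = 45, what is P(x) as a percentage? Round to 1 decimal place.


P(x) = 1/(1 + e^(-0.37*(45 - 42)))
Exponent = -0.37 * 3 = -1.11
e^(-1.11) = 0.329559
P = 1/(1 + 0.329559) = 0.752129
Percentage = 75.2


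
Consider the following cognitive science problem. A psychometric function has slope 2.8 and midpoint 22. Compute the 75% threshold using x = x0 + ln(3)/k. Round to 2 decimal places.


At P = 0.75: 0.75 = 1/(1 + e^(-k*(x-x0)))
Solving: e^(-k*(x-x0)) = 1/3
x = x0 + ln(3)/k
ln(3) = 1.0986
x = 22 + 1.0986/2.8
= 22 + 0.3924
= 22.39


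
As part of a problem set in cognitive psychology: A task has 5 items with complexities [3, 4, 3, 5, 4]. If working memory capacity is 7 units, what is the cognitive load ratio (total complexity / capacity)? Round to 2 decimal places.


Total complexity = 3 + 4 + 3 + 5 + 4 = 19
Load = total / capacity = 19 / 7
= 2.71


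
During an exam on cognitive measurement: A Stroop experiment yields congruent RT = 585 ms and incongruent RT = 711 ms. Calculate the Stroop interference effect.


Stroop effect = RT(incongruent) - RT(congruent)
= 711 - 585
= 126 ms


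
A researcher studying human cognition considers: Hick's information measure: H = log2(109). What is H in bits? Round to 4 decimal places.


H = log2(n)
H = log2(109)
= 6.7682


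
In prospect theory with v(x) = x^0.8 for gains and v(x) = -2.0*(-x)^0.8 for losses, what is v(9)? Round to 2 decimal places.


Since x = 9 >= 0, use v(x) = x^0.8
9^0.8 = 5.7995
v(9) = 5.80


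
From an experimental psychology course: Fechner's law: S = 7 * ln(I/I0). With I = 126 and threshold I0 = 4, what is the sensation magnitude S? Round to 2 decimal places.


S = 7 * ln(126/4)
I/I0 = 31.5
ln(31.5) = 3.45
S = 7 * 3.45
= 24.15


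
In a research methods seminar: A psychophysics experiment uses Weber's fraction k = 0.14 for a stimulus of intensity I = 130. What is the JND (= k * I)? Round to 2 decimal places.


JND = k * I
JND = 0.14 * 130
= 18.20


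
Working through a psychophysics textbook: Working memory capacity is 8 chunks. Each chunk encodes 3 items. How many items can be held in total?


Total items = chunks * items_per_chunk
= 8 * 3
= 24


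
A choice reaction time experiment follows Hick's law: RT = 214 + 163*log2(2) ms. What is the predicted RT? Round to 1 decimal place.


RT = 214 + 163 * log2(2)
log2(2) = 1.0
RT = 214 + 163 * 1.0
= 214 + 163.0
= 377.0 ms


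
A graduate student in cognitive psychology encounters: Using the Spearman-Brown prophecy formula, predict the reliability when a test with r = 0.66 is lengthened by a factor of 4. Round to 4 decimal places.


r_new = n*r / (1 + (n-1)*r)
Numerator = 4 * 0.66 = 2.64
Denominator = 1 + 3 * 0.66 = 2.98
r_new = 2.64 / 2.98
= 0.8859


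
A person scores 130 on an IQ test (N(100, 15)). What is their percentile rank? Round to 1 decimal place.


z = (IQ - mean) / SD
z = (130 - 100) / 15 = 2.0
Percentile = Phi(2.0) * 100
Phi(2.0) = 0.97725
= 97.7


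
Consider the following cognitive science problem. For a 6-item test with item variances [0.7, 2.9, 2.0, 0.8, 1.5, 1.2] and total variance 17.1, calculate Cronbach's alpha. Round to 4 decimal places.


alpha = (k/(k-1)) * (1 - sum(s_i^2)/s_total^2)
sum(item variances) = 9.1
k/(k-1) = 6/5 = 1.2
1 - 9.1/17.1 = 1 - 0.532164 = 0.467836
alpha = 1.2 * 0.467836
= 0.5614


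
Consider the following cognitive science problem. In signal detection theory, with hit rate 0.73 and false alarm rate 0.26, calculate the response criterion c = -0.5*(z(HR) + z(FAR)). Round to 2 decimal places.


c = -0.5 * (z(HR) + z(FAR))
z(0.73) = 0.6128
z(0.26) = -0.6433
c = -0.5 * (0.6128 + -0.6433)
= -0.5 * -0.0305
= 0.02


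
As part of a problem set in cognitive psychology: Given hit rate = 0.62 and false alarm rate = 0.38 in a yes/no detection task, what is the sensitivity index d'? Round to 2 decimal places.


d' = z(HR) - z(FAR)
z(0.62) = 0.3055
z(0.38) = -0.3055
d' = 0.3055 - -0.3055
= 0.61


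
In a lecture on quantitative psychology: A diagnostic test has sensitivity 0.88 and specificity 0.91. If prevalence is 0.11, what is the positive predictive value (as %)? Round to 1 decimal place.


PPV = (sens * prev) / (sens * prev + (1-spec) * (1-prev))
Numerator = 0.88 * 0.11 = 0.0968
P(positive and no disease) = (1 - spec) * (1 - prev) = (1 - 0.91) * (1 - 0.11) = 0.0801
Denominator = 0.0968 + 0.0801 = 0.1769
PPV = 0.0968 / 0.1769 = 0.547202
As percentage = 54.7


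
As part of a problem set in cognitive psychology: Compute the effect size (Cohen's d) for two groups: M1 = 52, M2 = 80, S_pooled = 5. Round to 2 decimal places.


Cohen's d = (M1 - M2) / S_pooled
= (52 - 80) / 5
= -28 / 5
= -5.60


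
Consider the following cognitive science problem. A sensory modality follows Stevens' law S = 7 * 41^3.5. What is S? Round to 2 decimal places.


S = 7 * 41^3.5
41^3.5 = 441309.7256
S = 7 * 441309.7256
= 3089168.08


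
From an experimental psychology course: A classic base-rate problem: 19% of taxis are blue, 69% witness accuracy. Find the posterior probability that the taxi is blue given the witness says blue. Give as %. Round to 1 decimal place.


P(blue | says blue) = P(says blue | blue)*P(blue) / [P(says blue | blue)*P(blue) + P(says blue | not blue)*P(not blue)]
Numerator = 0.69 * 0.19 = 0.1311
False identification = 0.31 * 0.81 = 0.2511
P = 0.1311 / (0.1311 + 0.2511)
= 0.1311 / 0.3822
As percentage = 34.3


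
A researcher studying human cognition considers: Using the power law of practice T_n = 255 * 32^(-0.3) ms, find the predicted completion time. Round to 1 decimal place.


T_n = 255 * 32^(-0.3)
32^(-0.3) = 0.353553
T_n = 255 * 0.353553
= 90.2 ms


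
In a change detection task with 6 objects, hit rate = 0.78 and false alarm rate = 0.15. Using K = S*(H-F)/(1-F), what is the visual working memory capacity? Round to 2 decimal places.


K = S * (H - F) / (1 - F)
H - F = 0.63
1 - F = 0.85
K = 6 * 0.63 / 0.85
= 4.45


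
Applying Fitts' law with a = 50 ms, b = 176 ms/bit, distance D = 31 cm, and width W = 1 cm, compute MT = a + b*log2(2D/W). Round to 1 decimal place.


MT = 50 + 176 * log2(2*31/1)
2D/W = 62.0
log2(62.0) = 5.9542
MT = 50 + 176 * 5.9542
= 1097.9 ms


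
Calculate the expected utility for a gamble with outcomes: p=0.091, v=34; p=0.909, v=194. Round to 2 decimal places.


EU = sum(p_i * v_i)
0.091 * 34 = 3.094
0.909 * 194 = 176.346
EU = 3.094 + 176.346
= 179.44


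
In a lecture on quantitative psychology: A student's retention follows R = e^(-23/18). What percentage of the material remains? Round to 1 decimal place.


R = e^(-t/S)
-t/S = -23/18 = -1.277778
R = e^(-1.277778) = 0.278656
Percentage = 0.278656 * 100
= 27.9


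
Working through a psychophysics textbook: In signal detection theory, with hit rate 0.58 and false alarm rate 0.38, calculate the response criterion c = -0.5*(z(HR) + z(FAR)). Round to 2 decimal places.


c = -0.5 * (z(HR) + z(FAR))
z(0.58) = 0.2019
z(0.38) = -0.3055
c = -0.5 * (0.2019 + -0.3055)
= -0.5 * -0.1036
= 0.05


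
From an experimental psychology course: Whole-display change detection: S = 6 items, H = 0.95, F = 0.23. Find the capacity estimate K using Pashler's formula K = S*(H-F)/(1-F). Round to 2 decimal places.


K = S * (H - F) / (1 - F)
H - F = 0.72
1 - F = 0.77
K = 6 * 0.72 / 0.77
= 5.61


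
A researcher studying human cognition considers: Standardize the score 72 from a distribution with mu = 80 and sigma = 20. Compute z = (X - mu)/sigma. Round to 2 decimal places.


z = (X - mu) / sigma
= (72 - 80) / 20
= -8 / 20
= -0.40


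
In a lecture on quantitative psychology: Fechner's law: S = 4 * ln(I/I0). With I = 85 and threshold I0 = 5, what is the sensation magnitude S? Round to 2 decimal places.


S = 4 * ln(85/5)
I/I0 = 17.0
ln(17.0) = 2.8332
S = 4 * 2.8332
= 11.33


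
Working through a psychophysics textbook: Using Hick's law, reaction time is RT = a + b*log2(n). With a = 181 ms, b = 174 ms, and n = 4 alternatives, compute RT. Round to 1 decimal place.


RT = 181 + 174 * log2(4)
log2(4) = 2.0
RT = 181 + 174 * 2.0
= 181 + 348.0
= 529.0 ms


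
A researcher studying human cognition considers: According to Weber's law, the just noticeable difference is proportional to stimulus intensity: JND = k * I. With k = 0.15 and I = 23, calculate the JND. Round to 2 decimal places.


JND = k * I
JND = 0.15 * 23
= 3.45


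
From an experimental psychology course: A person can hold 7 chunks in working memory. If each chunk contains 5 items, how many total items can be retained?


Total items = chunks * items_per_chunk
= 7 * 5
= 35


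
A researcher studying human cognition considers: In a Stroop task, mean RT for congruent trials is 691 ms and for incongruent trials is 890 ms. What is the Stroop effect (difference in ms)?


Stroop effect = RT(incongruent) - RT(congruent)
= 890 - 691
= 199 ms


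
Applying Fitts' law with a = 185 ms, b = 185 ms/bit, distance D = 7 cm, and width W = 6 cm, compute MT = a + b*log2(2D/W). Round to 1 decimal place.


MT = 185 + 185 * log2(2*7/6)
2D/W = 2.333333
log2(2.333333) = 1.2224
MT = 185 + 185 * 1.2224
= 411.1 ms


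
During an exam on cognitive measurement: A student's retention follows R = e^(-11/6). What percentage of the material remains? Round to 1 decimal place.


R = e^(-t/S)
-t/S = -11/6 = -1.833333
R = e^(-1.833333) = 0.15988
Percentage = 0.15988 * 100
= 16.0


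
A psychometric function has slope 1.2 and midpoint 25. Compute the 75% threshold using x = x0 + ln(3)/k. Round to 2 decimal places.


At P = 0.75: 0.75 = 1/(1 + e^(-k*(x-x0)))
Solving: e^(-k*(x-x0)) = 1/3
x = x0 + ln(3)/k
ln(3) = 1.0986
x = 25 + 1.0986/1.2
= 25 + 0.9155
= 25.92


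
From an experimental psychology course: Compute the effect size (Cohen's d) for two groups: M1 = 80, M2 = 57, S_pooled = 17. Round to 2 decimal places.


Cohen's d = (M1 - M2) / S_pooled
= (80 - 57) / 17
= 23 / 17
= 1.35


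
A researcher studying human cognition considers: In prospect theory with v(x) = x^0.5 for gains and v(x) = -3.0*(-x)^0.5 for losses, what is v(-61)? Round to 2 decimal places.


Since x = -61 < 0, use v(x) = -lambda*(-x)^alpha
(-x) = 61
61^0.5 = 7.8102
v(-61) = -3.0 * 7.8102
= -23.43


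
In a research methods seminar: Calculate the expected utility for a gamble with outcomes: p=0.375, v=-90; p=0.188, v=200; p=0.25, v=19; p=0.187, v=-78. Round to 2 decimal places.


EU = sum(p_i * v_i)
0.375 * -90 = -33.75
0.188 * 200 = 37.6
0.25 * 19 = 4.75
0.187 * -78 = -14.586
EU = -33.75 + 37.6 + 4.75 + -14.586
= -5.99


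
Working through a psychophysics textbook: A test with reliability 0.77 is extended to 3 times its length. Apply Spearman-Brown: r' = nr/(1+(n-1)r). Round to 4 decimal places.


r_new = n*r / (1 + (n-1)*r)
Numerator = 3 * 0.77 = 2.31
Denominator = 1 + 2 * 0.77 = 2.54
r_new = 2.31 / 2.54
= 0.9094


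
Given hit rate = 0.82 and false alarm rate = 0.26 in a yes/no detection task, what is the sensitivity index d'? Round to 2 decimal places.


d' = z(HR) - z(FAR)
z(0.82) = 0.9154
z(0.26) = -0.6433
d' = 0.9154 - -0.6433
= 1.56


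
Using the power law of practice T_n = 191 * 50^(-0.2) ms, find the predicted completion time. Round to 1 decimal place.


T_n = 191 * 50^(-0.2)
50^(-0.2) = 0.457305
T_n = 191 * 0.457305
= 87.3 ms


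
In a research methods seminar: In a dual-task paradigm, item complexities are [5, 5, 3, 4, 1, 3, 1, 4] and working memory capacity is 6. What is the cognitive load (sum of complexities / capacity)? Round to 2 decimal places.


Total complexity = 5 + 5 + 3 + 4 + 1 + 3 + 1 + 4 = 26
Load = total / capacity = 26 / 6
= 4.33


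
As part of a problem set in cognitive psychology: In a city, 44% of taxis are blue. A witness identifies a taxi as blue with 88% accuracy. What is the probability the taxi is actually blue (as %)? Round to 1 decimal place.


P(blue | says blue) = P(says blue | blue)*P(blue) / [P(says blue | blue)*P(blue) + P(says blue | not blue)*P(not blue)]
Numerator = 0.88 * 0.44 = 0.3872
False identification = 0.12 * 0.56 = 0.0672
P = 0.3872 / (0.3872 + 0.0672)
= 0.3872 / 0.4544
As percentage = 85.2


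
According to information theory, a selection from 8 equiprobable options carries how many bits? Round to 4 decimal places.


H = log2(n)
H = log2(8)
= 3.0000


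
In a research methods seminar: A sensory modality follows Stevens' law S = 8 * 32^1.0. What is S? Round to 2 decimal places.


S = 8 * 32^1.0
32^1.0 = 32.0
S = 8 * 32.0
= 256.00


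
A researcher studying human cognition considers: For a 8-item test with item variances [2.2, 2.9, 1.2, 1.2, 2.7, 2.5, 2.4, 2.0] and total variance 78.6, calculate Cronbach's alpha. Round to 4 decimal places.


alpha = (k/(k-1)) * (1 - sum(s_i^2)/s_total^2)
sum(item variances) = 17.1
k/(k-1) = 8/7 = 1.142857
1 - 17.1/78.6 = 1 - 0.217557 = 0.782443
alpha = 1.142857 * 0.782443
= 0.8942


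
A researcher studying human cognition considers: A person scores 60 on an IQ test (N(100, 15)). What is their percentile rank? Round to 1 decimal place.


z = (IQ - mean) / SD
z = (60 - 100) / 15 = -2.6667
Percentile = Phi(-2.6667) * 100
Phi(-2.6667) = 0.00383
= 0.4


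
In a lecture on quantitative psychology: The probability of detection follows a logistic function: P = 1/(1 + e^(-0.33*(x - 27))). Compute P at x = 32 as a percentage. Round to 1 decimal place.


P(x) = 1/(1 + e^(-0.33*(32 - 27)))
Exponent = -0.33 * 5 = -1.65
e^(-1.65) = 0.19205
P = 1/(1 + 0.19205) = 0.838891
Percentage = 83.9


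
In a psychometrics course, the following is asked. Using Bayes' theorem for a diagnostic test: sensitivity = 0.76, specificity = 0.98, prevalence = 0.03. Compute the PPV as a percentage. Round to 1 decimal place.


PPV = (sens * prev) / (sens * prev + (1-spec) * (1-prev))
Numerator = 0.76 * 0.03 = 0.0228
P(positive and no disease) = (1 - spec) * (1 - prev) = (1 - 0.98) * (1 - 0.03) = 0.0194
Denominator = 0.0228 + 0.0194 = 0.0422
PPV = 0.0228 / 0.0422 = 0.540284
As percentage = 54.0


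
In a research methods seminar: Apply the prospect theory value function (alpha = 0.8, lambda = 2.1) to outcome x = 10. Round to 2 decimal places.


Since x = 10 >= 0, use v(x) = x^0.8
10^0.8 = 6.3096
v(10) = 6.31


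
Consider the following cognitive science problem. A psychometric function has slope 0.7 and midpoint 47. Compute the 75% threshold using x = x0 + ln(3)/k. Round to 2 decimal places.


At P = 0.75: 0.75 = 1/(1 + e^(-k*(x-x0)))
Solving: e^(-k*(x-x0)) = 1/3
x = x0 + ln(3)/k
ln(3) = 1.0986
x = 47 + 1.0986/0.7
= 47 + 1.5694
= 48.57


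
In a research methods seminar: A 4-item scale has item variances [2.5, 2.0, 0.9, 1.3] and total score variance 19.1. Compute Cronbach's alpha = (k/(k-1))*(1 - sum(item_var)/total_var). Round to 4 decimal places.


alpha = (k/(k-1)) * (1 - sum(s_i^2)/s_total^2)
sum(item variances) = 6.7
k/(k-1) = 4/3 = 1.333333
1 - 6.7/19.1 = 1 - 0.350785 = 0.649215
alpha = 1.333333 * 0.649215
= 0.8656


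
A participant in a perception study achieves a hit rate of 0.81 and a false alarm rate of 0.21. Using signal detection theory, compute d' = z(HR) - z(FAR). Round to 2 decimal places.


d' = z(HR) - z(FAR)
z(0.81) = 0.8779
z(0.21) = -0.8064
d' = 0.8779 - -0.8064
= 1.68


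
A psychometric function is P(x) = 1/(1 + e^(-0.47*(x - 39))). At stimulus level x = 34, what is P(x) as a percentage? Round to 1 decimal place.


P(x) = 1/(1 + e^(-0.47*(34 - 39)))
Exponent = -0.47 * -5 = 2.35
e^(2.35) = 10.48557
P = 1/(1 + 10.48557) = 0.087066
Percentage = 8.7


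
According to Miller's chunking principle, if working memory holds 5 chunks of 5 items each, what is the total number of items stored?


Total items = chunks * items_per_chunk
= 5 * 5
= 25


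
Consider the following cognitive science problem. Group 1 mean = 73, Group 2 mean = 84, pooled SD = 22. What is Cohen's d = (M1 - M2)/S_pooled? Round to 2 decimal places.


Cohen's d = (M1 - M2) / S_pooled
= (73 - 84) / 22
= -11 / 22
= -0.50


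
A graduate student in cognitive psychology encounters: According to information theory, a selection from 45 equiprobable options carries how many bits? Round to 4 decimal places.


H = log2(n)
H = log2(45)
= 5.4919


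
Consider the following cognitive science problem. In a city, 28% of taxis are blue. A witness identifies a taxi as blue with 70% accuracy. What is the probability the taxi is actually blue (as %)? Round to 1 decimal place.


P(blue | says blue) = P(says blue | blue)*P(blue) / [P(says blue | blue)*P(blue) + P(says blue | not blue)*P(not blue)]
Numerator = 0.7 * 0.28 = 0.196
False identification = 0.3 * 0.72 = 0.216
P = 0.196 / (0.196 + 0.216)
= 0.196 / 0.412
As percentage = 47.6


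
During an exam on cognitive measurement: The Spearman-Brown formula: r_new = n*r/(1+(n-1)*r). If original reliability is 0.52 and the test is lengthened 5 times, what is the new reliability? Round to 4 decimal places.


r_new = n*r / (1 + (n-1)*r)
Numerator = 5 * 0.52 = 2.6
Denominator = 1 + 4 * 0.52 = 3.08
r_new = 2.6 / 3.08
= 0.8442


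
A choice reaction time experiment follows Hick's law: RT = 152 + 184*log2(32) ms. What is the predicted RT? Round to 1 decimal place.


RT = 152 + 184 * log2(32)
log2(32) = 5.0
RT = 152 + 184 * 5.0
= 152 + 920.0
= 1072.0 ms


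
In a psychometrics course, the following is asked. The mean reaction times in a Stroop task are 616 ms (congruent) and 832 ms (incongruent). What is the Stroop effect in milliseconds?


Stroop effect = RT(incongruent) - RT(congruent)
= 832 - 616
= 216 ms


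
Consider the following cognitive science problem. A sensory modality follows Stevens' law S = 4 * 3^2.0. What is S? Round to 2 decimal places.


S = 4 * 3^2.0
3^2.0 = 9.0
S = 4 * 9.0
= 36.00


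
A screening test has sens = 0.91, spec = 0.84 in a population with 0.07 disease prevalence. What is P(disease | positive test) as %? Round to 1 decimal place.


PPV = (sens * prev) / (sens * prev + (1-spec) * (1-prev))
Numerator = 0.91 * 0.07 = 0.0637
P(positive and no disease) = (1 - spec) * (1 - prev) = (1 - 0.84) * (1 - 0.07) = 0.1488
Denominator = 0.0637 + 0.1488 = 0.2125
PPV = 0.0637 / 0.2125 = 0.299765
As percentage = 30.0


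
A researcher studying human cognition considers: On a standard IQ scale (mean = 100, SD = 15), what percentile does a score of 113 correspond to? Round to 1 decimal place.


z = (IQ - mean) / SD
z = (113 - 100) / 15 = 0.8667
Percentile = Phi(0.8667) * 100
Phi(0.8667) = 0.806947
= 80.7


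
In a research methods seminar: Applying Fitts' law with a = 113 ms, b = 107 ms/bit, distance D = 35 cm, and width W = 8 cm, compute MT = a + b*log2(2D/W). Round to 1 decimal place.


MT = 113 + 107 * log2(2*35/8)
2D/W = 8.75
log2(8.75) = 3.1293
MT = 113 + 107 * 3.1293
= 447.8 ms


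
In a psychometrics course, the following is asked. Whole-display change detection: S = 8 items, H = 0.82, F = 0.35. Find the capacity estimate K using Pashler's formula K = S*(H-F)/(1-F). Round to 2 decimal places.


K = S * (H - F) / (1 - F)
H - F = 0.47
1 - F = 0.65
K = 8 * 0.47 / 0.65
= 5.78


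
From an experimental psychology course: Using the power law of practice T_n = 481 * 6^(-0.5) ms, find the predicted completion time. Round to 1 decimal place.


T_n = 481 * 6^(-0.5)
6^(-0.5) = 0.408248
T_n = 481 * 0.408248
= 196.4 ms


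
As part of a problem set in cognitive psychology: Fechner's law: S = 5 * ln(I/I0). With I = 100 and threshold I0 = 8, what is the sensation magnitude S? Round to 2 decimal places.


S = 5 * ln(100/8)
I/I0 = 12.5
ln(12.5) = 2.5257
S = 5 * 2.5257
= 12.63


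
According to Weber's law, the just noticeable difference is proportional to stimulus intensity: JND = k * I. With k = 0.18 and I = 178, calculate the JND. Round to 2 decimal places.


JND = k * I
JND = 0.18 * 178
= 32.04


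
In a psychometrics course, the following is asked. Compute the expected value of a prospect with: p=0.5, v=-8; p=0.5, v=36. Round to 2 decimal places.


EU = sum(p_i * v_i)
0.5 * -8 = -4.0
0.5 * 36 = 18.0
EU = -4.0 + 18.0
= 14.00


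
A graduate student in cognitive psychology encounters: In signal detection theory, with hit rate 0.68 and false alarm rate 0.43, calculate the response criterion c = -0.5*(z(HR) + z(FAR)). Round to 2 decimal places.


c = -0.5 * (z(HR) + z(FAR))
z(0.68) = 0.4677
z(0.43) = -0.1764
c = -0.5 * (0.4677 + -0.1764)
= -0.5 * 0.2913
= -0.15


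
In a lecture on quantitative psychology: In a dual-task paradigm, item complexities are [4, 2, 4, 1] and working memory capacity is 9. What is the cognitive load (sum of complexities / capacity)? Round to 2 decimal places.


Total complexity = 4 + 2 + 4 + 1 = 11
Load = total / capacity = 11 / 9
= 1.22


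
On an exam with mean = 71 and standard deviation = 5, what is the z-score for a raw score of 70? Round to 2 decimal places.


z = (X - mu) / sigma
= (70 - 71) / 5
= -1 / 5
= -0.20


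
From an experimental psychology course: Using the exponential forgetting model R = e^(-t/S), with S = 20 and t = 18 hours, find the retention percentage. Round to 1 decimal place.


R = e^(-t/S)
-t/S = -18/20 = -0.9
R = e^(-0.9) = 0.40657
Percentage = 0.40657 * 100
= 40.7


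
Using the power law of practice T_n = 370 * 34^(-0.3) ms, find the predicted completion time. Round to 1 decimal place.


T_n = 370 * 34^(-0.3)
34^(-0.3) = 0.347181
T_n = 370 * 0.347181
= 128.5 ms


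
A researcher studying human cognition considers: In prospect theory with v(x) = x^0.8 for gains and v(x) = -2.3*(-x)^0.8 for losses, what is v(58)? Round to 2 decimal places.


Since x = 58 >= 0, use v(x) = x^0.8
58^0.8 = 25.7479
v(58) = 25.75


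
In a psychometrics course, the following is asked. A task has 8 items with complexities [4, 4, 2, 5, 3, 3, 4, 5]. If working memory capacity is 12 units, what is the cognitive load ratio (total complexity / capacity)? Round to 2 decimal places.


Total complexity = 4 + 4 + 2 + 5 + 3 + 3 + 4 + 5 = 30
Load = total / capacity = 30 / 12
= 2.50


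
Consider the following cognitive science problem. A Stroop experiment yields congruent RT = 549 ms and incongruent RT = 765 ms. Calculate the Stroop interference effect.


Stroop effect = RT(incongruent) - RT(congruent)
= 765 - 549
= 216 ms


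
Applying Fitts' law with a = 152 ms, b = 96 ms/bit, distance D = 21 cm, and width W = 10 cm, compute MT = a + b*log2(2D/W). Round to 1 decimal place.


MT = 152 + 96 * log2(2*21/10)
2D/W = 4.2
log2(4.2) = 2.0704
MT = 152 + 96 * 2.0704
= 350.8 ms


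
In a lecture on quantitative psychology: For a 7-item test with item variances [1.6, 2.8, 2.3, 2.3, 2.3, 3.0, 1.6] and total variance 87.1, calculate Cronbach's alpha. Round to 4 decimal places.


alpha = (k/(k-1)) * (1 - sum(s_i^2)/s_total^2)
sum(item variances) = 15.9
k/(k-1) = 7/6 = 1.166667
1 - 15.9/87.1 = 1 - 0.182549 = 0.817451
alpha = 1.166667 * 0.817451
= 0.9537


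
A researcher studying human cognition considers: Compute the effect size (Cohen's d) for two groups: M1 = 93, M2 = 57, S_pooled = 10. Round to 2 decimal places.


Cohen's d = (M1 - M2) / S_pooled
= (93 - 57) / 10
= 36 / 10
= 3.60


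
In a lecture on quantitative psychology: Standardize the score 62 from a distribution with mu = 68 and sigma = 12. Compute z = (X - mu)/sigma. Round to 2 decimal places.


z = (X - mu) / sigma
= (62 - 68) / 12
= -6 / 12
= -0.50


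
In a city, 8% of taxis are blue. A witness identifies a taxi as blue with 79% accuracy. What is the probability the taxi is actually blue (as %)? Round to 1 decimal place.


P(blue | says blue) = P(says blue | blue)*P(blue) / [P(says blue | blue)*P(blue) + P(says blue | not blue)*P(not blue)]
Numerator = 0.79 * 0.08 = 0.0632
False identification = 0.21 * 0.92 = 0.1932
P = 0.0632 / (0.0632 + 0.1932)
= 0.0632 / 0.2564
As percentage = 24.6
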